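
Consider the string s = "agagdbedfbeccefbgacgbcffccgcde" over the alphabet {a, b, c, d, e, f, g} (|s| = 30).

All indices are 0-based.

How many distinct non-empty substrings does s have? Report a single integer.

436

rank | idx | suffix
   0 |  17 | acgbcffccgcde
   1 |   0 | agagdbedfbeccefbgacgbcffccgcde
   2 |   2 | agdbedfbeccefbgacgbcffccgcde
   3 |  20 | bcffccgcde
   4 |   9 | beccefbgacgbcffccgcde
   5 |   5 | bedfbeccefbgacgbcffccgcde
   6 |  15 | bgacgbcffccgcde
   7 |  11 | ccefbgacgbcffccgcde
   8 |  24 | ccgcde
   9 |  27 | cde
  10 |  12 | cefbgacgbcffccgcde
  11 |  21 | cffccgcde
  12 |  18 | cgbcffccgcde
  13 |  25 | cgcde
  14 |   4 | dbedfbeccefbgacgbcffccgcde
  15 |  28 | de
  16 |   7 | dfbeccefbgacgbcffccgcde
  17 |  29 | e
  18 |  10 | eccefbgacgbcffccgcde
  19 |   6 | edfbeccefbgacgbcffccgcde
  20 |  13 | efbgacgbcffccgcde
  21 |   8 | fbeccefbgacgbcffccgcde
  22 |  14 | fbgacgbcffccgcde
  23 |  23 | fccgcde
  24 |  22 | ffccgcde
  25 |  16 | gacgbcffccgcde
  26 |   1 | gagdbedfbeccefbgacgbcffccgcde
  27 |  19 | gbcffccgcde
  28 |  26 | gcde
  29 |   3 | gdbedfbeccefbgacgbcffccgcde

SA = [17, 0, 2, 20, 9, 5, 15, 11, 24, 27, 12, 21, 18, 25, 4, 28, 7, 29, 10, 6, 13, 8, 14, 23, 22, 16, 1, 19, 26, 3]
i: (SA[i-1],SA[i]) lcp shared
  1: (17,0) 1 'a'
  2: (0,2) 2 'ag'
  3: (2,20) 0 ''
  4: (20,9) 1 'b'
  5: (9,5) 2 'be'
  6: (5,15) 1 'b'
  7: (15,11) 0 ''
  8: (11,24) 2 'cc'
  9: (24,27) 1 'c'
  10: (27,12) 1 'c'
  11: (12,21) 1 'c'
  12: (21,18) 1 'c'
  13: (18,25) 2 'cg'
  14: (25,4) 0 ''
  15: (4,28) 1 'd'
  16: (28,7) 1 'd'
  17: (7,29) 0 ''
  18: (29,10) 1 'e'
  19: (10,6) 1 'e'
  20: (6,13) 1 'e'
  21: (13,8) 0 ''
  22: (8,14) 2 'fb'
  23: (14,23) 1 'f'
  24: (23,22) 1 'f'
  25: (22,16) 0 ''
  26: (16,1) 2 'ga'
  27: (1,19) 1 'g'
  28: (19,26) 1 'g'
  29: (26,3) 1 'g'

n(n+1)/2 = 30·31/2 = 465
Σ LCP = 0 + 1 + 2 + 0 + 1 + 2 + 1 + 0 + 2 + 1 + 1 + 1 + 1 + 2 + 0 + 1 + 1 + 0 + 1 + 1 + 1 + 0 + 2 + 1 + 1 + 0 + 2 + 1 + 1 + 1 = 29
distinct = 465 − 29 = 436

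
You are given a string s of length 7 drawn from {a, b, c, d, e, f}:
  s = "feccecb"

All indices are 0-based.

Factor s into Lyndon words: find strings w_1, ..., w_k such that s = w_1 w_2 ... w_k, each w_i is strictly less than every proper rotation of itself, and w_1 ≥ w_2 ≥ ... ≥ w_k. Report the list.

["f", "e", "cce", "c", "b"]

emit factor 1: 'f' (i=0, period=1)
emit factor 2: 'e' (i=1, period=1)
emit factor 3: 'cce' (i=2, period=3)
emit factor 4: 'c' (i=5, period=1)
emit factor 5: 'b' (i=6, period=1)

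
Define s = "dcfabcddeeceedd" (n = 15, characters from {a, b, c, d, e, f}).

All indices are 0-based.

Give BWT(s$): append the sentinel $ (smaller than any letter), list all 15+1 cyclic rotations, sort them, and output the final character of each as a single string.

rank  rotation          last
    0  $dcfabcddeeceedd  d
    1  abcddeeceedd$dcf  f
    2  bcddeeceedd$dcfa  a
    3  cddeeceedd$dcfab  b
    4  ceedd$dcfabcddee  e
    5  cfabcddeeceedd$d  d
    6  d$dcfabcddeeceed  d
    7  dcfabcddeeceedd$  $
    8  dd$dcfabcddeecee  e
    9  ddeeceedd$dcfabc  c
   10  deeceedd$dcfabcd  d
   11  eceedd$dcfabcdde  e
   12  edd$dcfabcddeece  e
   13  eeceedd$dcfabcdd  d
   14  eedd$dcfabcddeec  c
   15  fabcddeeceedd$dc  c

dfabedd$ecdeedcc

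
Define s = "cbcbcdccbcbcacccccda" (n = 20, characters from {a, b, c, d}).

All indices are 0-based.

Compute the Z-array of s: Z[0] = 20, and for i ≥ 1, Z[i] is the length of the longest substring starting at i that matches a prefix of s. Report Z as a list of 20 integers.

[20, 0, 3, 0, 1, 0, 1, 5, 0, 3, 0, 1, 0, 1, 1, 1, 1, 1, 0, 0]

Z[0]=20
i=1: outside box; Z[1]=0
i=2: outside box; Z[2]=3 extend→box=[2,5)
i=3: min(r-i=2, Z[1]=0)=0; Z[3]=0
i=4: min(r-i=1, Z[2]=3)=1; Z[4]=1
i=5: outside box; Z[5]=0
i=6: outside box; Z[6]=1 extend→box=[6,7)
i=7: outside box; Z[7]=5 extend→box=[7,12)
i=8: min(r-i=4, Z[1]=0)=0; Z[8]=0
i=9: min(r-i=3, Z[2]=3)=3; Z[9]=3
i=10: min(r-i=2, Z[3]=0)=0; Z[10]=0
i=11: min(r-i=1, Z[4]=1)=1; Z[11]=1
i=12: outside box; Z[12]=0
i=13: outside box; Z[13]=1 extend→box=[13,14)
i=14: outside box; Z[14]=1 extend→box=[14,15)
i=15: outside box; Z[15]=1 extend→box=[15,16)
i=16: outside box; Z[16]=1 extend→box=[16,17)
i=17: outside box; Z[17]=1 extend→box=[17,18)
i=18: outside box; Z[18]=0
i=19: outside box; Z[19]=0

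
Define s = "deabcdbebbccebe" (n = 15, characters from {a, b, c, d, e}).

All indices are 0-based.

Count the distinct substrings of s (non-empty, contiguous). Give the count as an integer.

sorted suffixes:
  #0 SA[0]=2  'abcdbebbccebe'
  #1 SA[1]=8  'bbccebe'
  #2 SA[2]=9  'bccebe'
  #3 SA[3]=3  'bcdbebbccebe'
  #4 SA[4]=13  'be'
  #5 SA[5]=6  'bebbccebe'
  #6 SA[6]=10  'ccebe'
  #7 SA[7]=4  'cdbebbccebe'
  #8 SA[8]=11  'cebe'
  #9 SA[9]=5  'dbebbccebe'
  #10 SA[10]=0  'deabcdbebbccebe'
  #11 SA[11]=14  'e'
  #12 SA[12]=1  'eabcdbebbccebe'
  #13 SA[13]=7  'ebbccebe'
  #14 SA[14]=12  'ebe'

SA = [2, 8, 9, 3, 13, 6, 10, 4, 11, 5, 0, 14, 1, 7, 12]
i: (SA[i-1],SA[i]) lcp shared
  1: (2,8) 0 ''
  2: (8,9) 1 'b'
  3: (9,3) 2 'bc'
  4: (3,13) 1 'b'
  5: (13,6) 2 'be'
  6: (6,10) 0 ''
  7: (10,4) 1 'c'
  8: (4,11) 1 'c'
  9: (11,5) 0 ''
  10: (5,0) 1 'd'
  11: (0,14) 0 ''
  12: (14,1) 1 'e'
  13: (1,7) 1 'e'
  14: (7,12) 2 'eb'

n(n+1)/2 = 15·16/2 = 120
Σ LCP = 0 + 0 + 1 + 2 + 1 + 2 + 0 + 1 + 1 + 0 + 1 + 0 + 1 + 1 + 2 = 13
distinct = 120 − 13 = 107

107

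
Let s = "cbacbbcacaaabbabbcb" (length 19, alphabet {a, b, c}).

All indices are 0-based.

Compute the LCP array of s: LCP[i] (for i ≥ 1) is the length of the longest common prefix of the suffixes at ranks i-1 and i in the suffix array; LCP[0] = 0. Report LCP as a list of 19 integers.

[0, 2, 1, 3, 1, 2, 0, 1, 2, 1, 2, 3, 1, 2, 0, 2, 1, 2, 2]

rank→(start, suffix):
  0 → (9, 'aaabbabbcb')
  1 → (10, 'aabbabbcb')
  2 → (11, 'abbabbcb')
  3 → (14, 'abbcb')
  4 → (7, 'acaaabbabbcb')
  5 → (2, 'acbbcacaaabbabbcb')
  6 → (18, 'b')
  7 → (13, 'babbcb')
  8 → (1, 'bacbbcacaaabbabbcb')
  9 → (12, 'bbabbcb')
  10 → (4, 'bbcacaaabbabbcb')
  11 → (15, 'bbcb')
  12 → (5, 'bcacaaabbabbcb')
  13 → (16, 'bcb')
  14 → (8, 'caaabbabbcb')
  15 → (6, 'cacaaabbabbcb')
  16 → (17, 'cb')
  17 → (0, 'cbacbbcacaaabbabbcb')
  18 → (3, 'cbbcacaaabbabbcb')

SA = [9, 10, 11, 14, 7, 2, 18, 13, 1, 12, 4, 15, 5, 16, 8, 6, 17, 0, 3]
rank  pair      lcp
   1  s[9:],s[10:]  2  'aa'
   2  s[10:],s[11:]  1  'a'
   3  s[11:],s[14:]  3  'abb'
   4  s[14:],s[7:]  1  'a'
   5  s[7:],s[2:]  2  'ac'
   6  s[2:],s[18:]  0  ''
   7  s[18:],s[13:]  1  'b'
   8  s[13:],s[1:]  2  'ba'
   9  s[1:],s[12:]  1  'b'
  10  s[12:],s[4:]  2  'bb'
  11  s[4:],s[15:]  3  'bbc'
  12  s[15:],s[5:]  1  'b'
  13  s[5:],s[16:]  2  'bc'
  14  s[16:],s[8:]  0  ''
  15  s[8:],s[6:]  2  'ca'
  16  s[6:],s[17:]  1  'c'
  17  s[17:],s[0:]  2  'cb'
  18  s[0:],s[3:]  2  'cb'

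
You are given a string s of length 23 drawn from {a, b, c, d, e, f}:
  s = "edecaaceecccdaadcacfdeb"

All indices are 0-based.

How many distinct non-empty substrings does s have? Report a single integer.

rank | idx | suffix
   0 |   4 | aaceecccdaadcacfdeb
   1 |  13 | aadcacfdeb
   2 |   5 | aceecccdaadcacfdeb
   3 |  17 | acfdeb
   4 |  14 | adcacfdeb
   5 |  22 | b
   6 |   3 | caaceecccdaadcacfdeb
   7 |  16 | cacfdeb
   8 |   9 | cccdaadcacfdeb
   9 |  10 | ccdaadcacfdeb
  10 |  11 | cdaadcacfdeb
  11 |   6 | ceecccdaadcacfdeb
  12 |  18 | cfdeb
  13 |  12 | daadcacfdeb
  14 |  15 | dcacfdeb
  15 |  20 | deb
  16 |   1 | decaaceecccdaadcacfdeb
  17 |  21 | eb
  18 |   2 | ecaaceecccdaadcacfdeb
  19 |   8 | ecccdaadcacfdeb
  20 |   0 | edecaaceecccdaadcacfdeb
  21 |   7 | eecccdaadcacfdeb
  22 |  19 | fdeb

SA = [4, 13, 5, 17, 14, 22, 3, 16, 9, 10, 11, 6, 18, 12, 15, 20, 1, 21, 2, 8, 0, 7, 19]
[i] adj suffixes → lcp
  [1] 4/13 → 2 ('aa')
  [2] 13/5 → 1 ('a')
  [3] 5/17 → 2 ('ac')
  [4] 17/14 → 1 ('a')
  [5] 14/22 → 0 ('')
  [6] 22/3 → 0 ('')
  [7] 3/16 → 2 ('ca')
  [8] 16/9 → 1 ('c')
  [9] 9/10 → 2 ('cc')
  [10] 10/11 → 1 ('c')
  [11] 11/6 → 1 ('c')
  [12] 6/18 → 1 ('c')
  [13] 18/12 → 0 ('')
  [14] 12/15 → 1 ('d')
  [15] 15/20 → 1 ('d')
  [16] 20/1 → 2 ('de')
  [17] 1/21 → 0 ('')
  [18] 21/2 → 1 ('e')
  [19] 2/8 → 2 ('ec')
  [20] 8/0 → 1 ('e')
  [21] 0/7 → 1 ('e')
  [22] 7/19 → 0 ('')

n(n+1)/2 = 23·24/2 = 276
Σ LCP = 0 + 2 + 1 + 2 + 1 + 0 + 0 + 2 + 1 + 2 + 1 + 1 + 1 + 0 + 1 + 1 + 2 + 0 + 1 + 2 + 1 + 1 + 0 = 23
distinct = 276 − 23 = 253

253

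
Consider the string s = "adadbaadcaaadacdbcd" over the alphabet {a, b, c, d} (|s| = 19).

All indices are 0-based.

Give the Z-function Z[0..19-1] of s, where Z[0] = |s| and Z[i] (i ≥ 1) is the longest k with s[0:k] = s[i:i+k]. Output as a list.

Z[0]=19
i=1: fresh scan; Z[1]=0
i=2: fresh scan; Z[2]=2 extend→box=[2,4)
i=3: min(r-i=1, Z[1]=0)=0; Z[3]=0
i=4: fresh scan; Z[4]=0
i=5: fresh scan; Z[5]=1 extend→box=[5,6)
i=6: fresh scan; Z[6]=2 extend→box=[6,8)
i=7: min(r-i=1, Z[1]=0)=0; Z[7]=0
i=8: fresh scan; Z[8]=0
i=9: fresh scan; Z[9]=1 extend→box=[9,10)
i=10: fresh scan; Z[10]=1 extend→box=[10,11)
i=11: fresh scan; Z[11]=3 extend→box=[11,14)
i=12: min(r-i=2, Z[1]=0)=0; Z[12]=0
i=13: min(r-i=1, Z[2]=2)=1; Z[13]=1
i=14: fresh scan; Z[14]=0
i=15: fresh scan; Z[15]=0
i=16: fresh scan; Z[16]=0
i=17: fresh scan; Z[17]=0
i=18: fresh scan; Z[18]=0

[19, 0, 2, 0, 0, 1, 2, 0, 0, 1, 1, 3, 0, 1, 0, 0, 0, 0, 0]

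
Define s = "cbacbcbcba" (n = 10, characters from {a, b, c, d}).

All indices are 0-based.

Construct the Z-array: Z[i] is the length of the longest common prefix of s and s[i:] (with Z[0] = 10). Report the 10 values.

Z[0]=10
i=1: outside box; Z[1]=0
i=2: outside box; Z[2]=0
i=3: outside box; Z[3]=2 extend→box=[3,5)
i=4: min(r-i=1, Z[1]=0)=0; Z[4]=0
i=5: outside box; Z[5]=2 extend→box=[5,7)
i=6: min(r-i=1, Z[1]=0)=0; Z[6]=0
i=7: outside box; Z[7]=3 extend→box=[7,10)
i=8: min(r-i=2, Z[1]=0)=0; Z[8]=0
i=9: min(r-i=1, Z[2]=0)=0; Z[9]=0

[10, 0, 0, 2, 0, 2, 0, 3, 0, 0]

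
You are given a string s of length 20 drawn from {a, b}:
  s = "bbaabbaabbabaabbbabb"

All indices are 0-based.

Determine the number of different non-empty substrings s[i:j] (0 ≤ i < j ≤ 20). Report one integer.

152

rank | idx | suffix
   0 |   2 | aabbaabbabaabbbabb
   1 |   6 | aabbabaabbbabb
   2 |  12 | aabbbabb
   3 |  10 | abaabbbabb
   4 |  17 | abb
   5 |   3 | abbaabbabaabbbabb
   6 |   7 | abbabaabbbabb
   7 |  13 | abbbabb
   8 |  19 | b
   9 |   1 | baabbaabbabaabbbabb
  10 |   5 | baabbabaabbbabb
  11 |  11 | baabbbabb
  12 |   9 | babaabbbabb
  13 |  16 | babb
  14 |  18 | bb
  15 |   0 | bbaabbaabbabaabbbabb
  16 |   4 | bbaabbabaabbbabb
  17 |   8 | bbabaabbbabb
  18 |  15 | bbabb
  19 |  14 | bbbabb

SA = [2, 6, 12, 10, 17, 3, 7, 13, 19, 1, 5, 11, 9, 16, 18, 0, 4, 8, 15, 14]
[i] adj suffixes → lcp
  [1] 2/6 → 5 ('aabba')
  [2] 6/12 → 4 ('aabb')
  [3] 12/10 → 1 ('a')
  [4] 10/17 → 2 ('ab')
  [5] 17/3 → 3 ('abb')
  [6] 3/7 → 4 ('abba')
  [7] 7/13 → 3 ('abb')
  [8] 13/19 → 0 ('')
  [9] 19/1 → 1 ('b')
  [10] 1/5 → 6 ('baabba')
  [11] 5/11 → 5 ('baabb')
  [12] 11/9 → 2 ('ba')
  [13] 9/16 → 3 ('bab')
  [14] 16/18 → 1 ('b')
  [15] 18/0 → 2 ('bb')
  [16] 0/4 → 7 ('bbaabba')
  [17] 4/8 → 3 ('bba')
  [18] 8/15 → 4 ('bbab')
  [19] 15/14 → 2 ('bb')

n(n+1)/2 = 20·21/2 = 210
Σ LCP = 0 + 5 + 4 + 1 + 2 + 3 + 4 + 3 + 0 + 1 + 6 + 5 + 2 + 3 + 1 + 2 + 7 + 3 + 4 + 2 = 58
distinct = 210 − 58 = 152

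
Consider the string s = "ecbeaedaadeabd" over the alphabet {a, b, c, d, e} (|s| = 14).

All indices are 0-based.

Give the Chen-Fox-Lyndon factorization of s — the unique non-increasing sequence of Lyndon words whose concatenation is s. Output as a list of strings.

["e", "c", "be", "aed", "aadeabd"]

emit factor 1: 'e' (i=0, period=1)
emit factor 2: 'c' (i=1, period=1)
emit factor 3: 'be' (i=2, period=2)
emit factor 4: 'aed' (i=4, period=3)
emit factor 5: 'aadeabd' (i=7, period=7)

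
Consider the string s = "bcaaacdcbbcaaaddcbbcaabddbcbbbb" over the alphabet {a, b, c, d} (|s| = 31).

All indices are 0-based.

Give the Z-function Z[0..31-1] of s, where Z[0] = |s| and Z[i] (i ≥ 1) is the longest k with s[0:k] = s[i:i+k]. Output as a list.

Z[0]=31
i=1: outside box; Z[1]=0
i=2: outside box; Z[2]=0
i=3: outside box; Z[3]=0
i=4: outside box; Z[4]=0
i=5: outside box; Z[5]=0
i=6: outside box; Z[6]=0
i=7: outside box; Z[7]=0
i=8: outside box; Z[8]=1 grow→box=[8,9)
i=9: outside box; Z[9]=5 grow→box=[9,14)
i=10: min(r-i=4, Z[1]=0)=0; Z[10]=0
i=11: min(r-i=3, Z[2]=0)=0; Z[11]=0
i=12: min(r-i=2, Z[3]=0)=0; Z[12]=0
i=13: min(r-i=1, Z[4]=0)=0; Z[13]=0
i=14: outside box; Z[14]=0
i=15: outside box; Z[15]=0
i=16: outside box; Z[16]=0
i=17: outside box; Z[17]=1 grow→box=[17,18)
i=18: outside box; Z[18]=4 grow→box=[18,22)
i=19: min(r-i=3, Z[1]=0)=0; Z[19]=0
i=20: min(r-i=2, Z[2]=0)=0; Z[20]=0
i=21: min(r-i=1, Z[3]=0)=0; Z[21]=0
i=22: outside box; Z[22]=1 grow→box=[22,23)
i=23: outside box; Z[23]=0
i=24: outside box; Z[24]=0
i=25: outside box; Z[25]=2 grow→box=[25,27)
i=26: min(r-i=1, Z[1]=0)=0; Z[26]=0
i=27: outside box; Z[27]=1 grow→box=[27,28)
i=28: outside box; Z[28]=1 grow→box=[28,29)
i=29: outside box; Z[29]=1 grow→box=[29,30)
i=30: outside box; Z[30]=1 grow→box=[30,31)

[31, 0, 0, 0, 0, 0, 0, 0, 1, 5, 0, 0, 0, 0, 0, 0, 0, 1, 4, 0, 0, 0, 1, 0, 0, 2, 0, 1, 1, 1, 1]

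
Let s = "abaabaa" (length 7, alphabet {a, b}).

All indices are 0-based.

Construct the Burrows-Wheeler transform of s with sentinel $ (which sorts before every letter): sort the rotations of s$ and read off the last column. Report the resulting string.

aabba$aa

rank  rotation  last
    0  $abaabaa  a
    1  a$abaaba  a
    2  aa$abaab  b
    3  aabaa$ab  b
    4  abaa$aba  a
    5  abaabaa$  $
    6  baa$abaa  a
    7  baabaa$a  a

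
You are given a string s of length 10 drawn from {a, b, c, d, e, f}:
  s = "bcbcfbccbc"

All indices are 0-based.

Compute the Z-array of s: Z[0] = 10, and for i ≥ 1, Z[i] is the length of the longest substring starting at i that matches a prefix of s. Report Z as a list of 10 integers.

Z[0]=10
i=1: outside box; Z[1]=0
i=2: outside box; Z[2]=2 grow→box=[2,4)
i=3: min(r-i=1, Z[1]=0)=0; Z[3]=0
i=4: outside box; Z[4]=0
i=5: outside box; Z[5]=2 grow→box=[5,7)
i=6: min(r-i=1, Z[1]=0)=0; Z[6]=0
i=7: outside box; Z[7]=0
i=8: outside box; Z[8]=2 grow→box=[8,10)
i=9: min(r-i=1, Z[1]=0)=0; Z[9]=0

[10, 0, 2, 0, 0, 2, 0, 0, 2, 0]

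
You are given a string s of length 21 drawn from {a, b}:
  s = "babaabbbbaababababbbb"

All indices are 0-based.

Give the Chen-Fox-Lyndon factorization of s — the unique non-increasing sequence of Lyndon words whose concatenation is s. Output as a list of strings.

emit factor 1: 'b' (i=0, period=1)
emit factor 2: 'ab' (i=1, period=2)
emit factor 3: 'aabbbb' (i=3, period=6)
emit factor 4: 'aababababbbb' (i=9, period=12)

["b", "ab", "aabbbb", "aababababbbb"]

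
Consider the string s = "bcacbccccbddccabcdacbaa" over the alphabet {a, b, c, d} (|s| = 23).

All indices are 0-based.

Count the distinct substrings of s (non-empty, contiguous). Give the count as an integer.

246

rank→(start, suffix):
  0 → (22, 'a')
  1 → (21, 'aa')
  2 → (14, 'abcdacbaa')
  3 → (18, 'acbaa')
  4 → (2, 'acbccccbddccabcdacbaa')
  5 → (20, 'baa')
  6 → (0, 'bcacbccccbddccabcdacbaa')
  7 → (4, 'bccccbddccabcdacbaa')
  8 → (15, 'bcdacbaa')
  9 → (9, 'bddccabcdacbaa')
  10 → (13, 'cabcdacbaa')
  11 → (1, 'cacbccccbddccabcdacbaa')
  12 → (19, 'cbaa')
  13 → (3, 'cbccccbddccabcdacbaa')
  14 → (8, 'cbddccabcdacbaa')
  15 → (12, 'ccabcdacbaa')
  16 → (7, 'ccbddccabcdacbaa')
  17 → (6, 'cccbddccabcdacbaa')
  18 → (5, 'ccccbddccabcdacbaa')
  19 → (16, 'cdacbaa')
  20 → (17, 'dacbaa')
  21 → (11, 'dccabcdacbaa')
  22 → (10, 'ddccabcdacbaa')

SA = [22, 21, 14, 18, 2, 20, 0, 4, 15, 9, 13, 1, 19, 3, 8, 12, 7, 6, 5, 16, 17, 11, 10]
[i] adj suffixes → lcp
  [1] 22/21 → 1 ('a')
  [2] 21/14 → 1 ('a')
  [3] 14/18 → 1 ('a')
  [4] 18/2 → 3 ('acb')
  [5] 2/20 → 0 ('')
  [6] 20/0 → 1 ('b')
  [7] 0/4 → 2 ('bc')
  [8] 4/15 → 2 ('bc')
  [9] 15/9 → 1 ('b')
  [10] 9/13 → 0 ('')
  [11] 13/1 → 2 ('ca')
  [12] 1/19 → 1 ('c')
  [13] 19/3 → 2 ('cb')
  [14] 3/8 → 2 ('cb')
  [15] 8/12 → 1 ('c')
  [16] 12/7 → 2 ('cc')
  [17] 7/6 → 2 ('cc')
  [18] 6/5 → 3 ('ccc')
  [19] 5/16 → 1 ('c')
  [20] 16/17 → 0 ('')
  [21] 17/11 → 1 ('d')
  [22] 11/10 → 1 ('d')

n(n+1)/2 = 23·24/2 = 276
Σ LCP = 0 + 1 + 1 + 1 + 3 + 0 + 1 + 2 + 2 + 1 + 0 + 2 + 1 + 2 + 2 + 1 + 2 + 2 + 3 + 1 + 0 + 1 + 1 = 30
distinct = 276 − 30 = 246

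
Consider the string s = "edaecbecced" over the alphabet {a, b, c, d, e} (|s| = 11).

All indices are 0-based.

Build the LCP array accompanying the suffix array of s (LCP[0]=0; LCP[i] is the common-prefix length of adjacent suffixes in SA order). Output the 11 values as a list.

rank→(start, suffix):
  0 → (2, 'aecbecced')
  1 → (5, 'becced')
  2 → (4, 'cbecced')
  3 → (7, 'cced')
  4 → (8, 'ced')
  5 → (10, 'd')
  6 → (1, 'daecbecced')
  7 → (3, 'ecbecced')
  8 → (6, 'ecced')
  9 → (9, 'ed')
  10 → (0, 'edaecbecced')

SA = [2, 5, 4, 7, 8, 10, 1, 3, 6, 9, 0]
rank  pair      lcp
   1  s[2:],s[5:]  0  ''
   2  s[5:],s[4:]  0  ''
   3  s[4:],s[7:]  1  'c'
   4  s[7:],s[8:]  1  'c'
   5  s[8:],s[10:]  0  ''
   6  s[10:],s[1:]  1  'd'
   7  s[1:],s[3:]  0  ''
   8  s[3:],s[6:]  2  'ec'
   9  s[6:],s[9:]  1  'e'
  10  s[9:],s[0:]  2  'ed'

[0, 0, 0, 1, 1, 0, 1, 0, 2, 1, 2]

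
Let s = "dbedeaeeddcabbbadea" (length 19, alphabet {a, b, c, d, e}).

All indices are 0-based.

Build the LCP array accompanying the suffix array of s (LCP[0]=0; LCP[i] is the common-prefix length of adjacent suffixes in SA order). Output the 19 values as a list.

[0, 1, 1, 1, 0, 1, 2, 1, 0, 0, 1, 1, 1, 3, 0, 2, 1, 2, 1]

sorted suffixes:
  #0 SA[0]=18  'a'
  #1 SA[1]=11  'abbbadea'
  #2 SA[2]=15  'adea'
  #3 SA[3]=5  'aeeddcabbbadea'
  #4 SA[4]=14  'badea'
  #5 SA[5]=13  'bbadea'
  #6 SA[6]=12  'bbbadea'
  #7 SA[7]=1  'bedeaeeddcabbbadea'
  #8 SA[8]=10  'cabbbadea'
  #9 SA[9]=0  'dbedeaeeddcabbbadea'
  #10 SA[10]=9  'dcabbbadea'
  #11 SA[11]=8  'ddcabbbadea'
  #12 SA[12]=16  'dea'
  #13 SA[13]=3  'deaeeddcabbbadea'
  #14 SA[14]=17  'ea'
  #15 SA[15]=4  'eaeeddcabbbadea'
  #16 SA[16]=7  'eddcabbbadea'
  #17 SA[17]=2  'edeaeeddcabbbadea'
  #18 SA[18]=6  'eeddcabbbadea'

SA = [18, 11, 15, 5, 14, 13, 12, 1, 10, 0, 9, 8, 16, 3, 17, 4, 7, 2, 6]
rank  pair      lcp
   1  s[18:],s[11:]  1  'a'
   2  s[11:],s[15:]  1  'a'
   3  s[15:],s[5:]  1  'a'
   4  s[5:],s[14:]  0  ''
   5  s[14:],s[13:]  1  'b'
   6  s[13:],s[12:]  2  'bb'
   7  s[12:],s[1:]  1  'b'
   8  s[1:],s[10:]  0  ''
   9  s[10:],s[0:]  0  ''
  10  s[0:],s[9:]  1  'd'
  11  s[9:],s[8:]  1  'd'
  12  s[8:],s[16:]  1  'd'
  13  s[16:],s[3:]  3  'dea'
  14  s[3:],s[17:]  0  ''
  15  s[17:],s[4:]  2  'ea'
  16  s[4:],s[7:]  1  'e'
  17  s[7:],s[2:]  2  'ed'
  18  s[2:],s[6:]  1  'e'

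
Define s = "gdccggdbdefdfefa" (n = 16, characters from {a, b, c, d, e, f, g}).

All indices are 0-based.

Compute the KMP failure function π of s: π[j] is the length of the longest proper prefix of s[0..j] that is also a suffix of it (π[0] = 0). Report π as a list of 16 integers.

[0, 0, 0, 0, 1, 1, 2, 0, 0, 0, 0, 0, 0, 0, 0, 0]

π[0] = 0
j=1 s[j]='d': π[1]=0 (border '')
j=2 s[j]='c': π[2]=0 (border '')
j=3 s[j]='c': π[3]=0 (border '')
j=4 s[j]='g': π[4]=1 (border 'g')
j=5 s[j]='g': k: 1→0; π[5]=1 (border 'g')
j=6 s[j]='d': π[6]=2 (border 'gd')
j=7 s[j]='b': k: 2→0; π[7]=0 (border '')
j=8 s[j]='d': π[8]=0 (border '')
j=9 s[j]='e': π[9]=0 (border '')
j=10 s[j]='f': π[10]=0 (border '')
j=11 s[j]='d': π[11]=0 (border '')
j=12 s[j]='f': π[12]=0 (border '')
j=13 s[j]='e': π[13]=0 (border '')
j=14 s[j]='f': π[14]=0 (border '')
j=15 s[j]='a': π[15]=0 (border '')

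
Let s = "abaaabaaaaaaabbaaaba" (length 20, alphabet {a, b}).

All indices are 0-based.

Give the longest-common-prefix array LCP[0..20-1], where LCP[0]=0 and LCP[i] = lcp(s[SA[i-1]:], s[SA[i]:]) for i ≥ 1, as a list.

rank | idx | suffix
   0 |  19 | a
   1 |   6 | aaaaaaabbaaaba
   2 |   7 | aaaaaabbaaaba
   3 |   8 | aaaaabbaaaba
   4 |   9 | aaaabbaaaba
   5 |  15 | aaaba
   6 |   2 | aaabaaaaaaabbaaaba
   7 |  10 | aaabbaaaba
   8 |  16 | aaba
   9 |   3 | aabaaaaaaabbaaaba
  10 |  11 | aabbaaaba
  11 |  17 | aba
  12 |   4 | abaaaaaaabbaaaba
  13 |   0 | abaaabaaaaaaabbaaaba
  14 |  12 | abbaaaba
  15 |  18 | ba
  16 |   5 | baaaaaaabbaaaba
  17 |  14 | baaaba
  18 |   1 | baaabaaaaaaabbaaaba
  19 |  13 | bbaaaba

SA = [19, 6, 7, 8, 9, 15, 2, 10, 16, 3, 11, 17, 4, 0, 12, 18, 5, 14, 1, 13]
[i] adj suffixes → lcp
  [1] 19/6 → 1 ('a')
  [2] 6/7 → 6 ('aaaaaa')
  [3] 7/8 → 5 ('aaaaa')
  [4] 8/9 → 4 ('aaaa')
  [5] 9/15 → 3 ('aaa')
  [6] 15/2 → 5 ('aaaba')
  [7] 2/10 → 4 ('aaab')
  [8] 10/16 → 2 ('aa')
  [9] 16/3 → 4 ('aaba')
  [10] 3/11 → 3 ('aab')
  [11] 11/17 → 1 ('a')
  [12] 17/4 → 3 ('aba')
  [13] 4/0 → 5 ('abaaa')
  [14] 0/12 → 2 ('ab')
  [15] 12/18 → 0 ('')
  [16] 18/5 → 2 ('ba')
  [17] 5/14 → 4 ('baaa')
  [18] 14/1 → 6 ('baaaba')
  [19] 1/13 → 1 ('b')

[0, 1, 6, 5, 4, 3, 5, 4, 2, 4, 3, 1, 3, 5, 2, 0, 2, 4, 6, 1]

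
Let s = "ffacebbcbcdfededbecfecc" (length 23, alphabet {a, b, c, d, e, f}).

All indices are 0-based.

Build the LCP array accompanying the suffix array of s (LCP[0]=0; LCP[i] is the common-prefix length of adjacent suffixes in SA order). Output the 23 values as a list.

[0, 0, 1, 2, 1, 0, 1, 1, 1, 1, 1, 0, 1, 1, 0, 1, 2, 1, 2, 0, 1, 2, 1]

rank→(start, suffix):
  0 → (2, 'acebbcbcdfededbecfecc')
  1 → (5, 'bbcbcdfededbecfecc')
  2 → (6, 'bcbcdfededbecfecc')
  3 → (8, 'bcdfededbecfecc')
  4 → (16, 'becfecc')
  5 → (22, 'c')
  6 → (7, 'cbcdfededbecfecc')
  7 → (21, 'cc')
  8 → (9, 'cdfededbecfecc')
  9 → (3, 'cebbcbcdfededbecfecc')
  10 → (18, 'cfecc')
  11 → (15, 'dbecfecc')
  12 → (13, 'dedbecfecc')
  13 → (10, 'dfededbecfecc')
  14 → (4, 'ebbcbcdfededbecfecc')
  15 → (20, 'ecc')
  16 → (17, 'ecfecc')
  17 → (14, 'edbecfecc')
  18 → (12, 'ededbecfecc')
  19 → (1, 'facebbcbcdfededbecfecc')
  20 → (19, 'fecc')
  21 → (11, 'fededbecfecc')
  22 → (0, 'ffacebbcbcdfededbecfecc')

SA = [2, 5, 6, 8, 16, 22, 7, 21, 9, 3, 18, 15, 13, 10, 4, 20, 17, 14, 12, 1, 19, 11, 0]
rank  pair      lcp
   1  s[2:],s[5:]  0  ''
   2  s[5:],s[6:]  1  'b'
   3  s[6:],s[8:]  2  'bc'
   4  s[8:],s[16:]  1  'b'
   5  s[16:],s[22:]  0  ''
   6  s[22:],s[7:]  1  'c'
   7  s[7:],s[21:]  1  'c'
   8  s[21:],s[9:]  1  'c'
   9  s[9:],s[3:]  1  'c'
  10  s[3:],s[18:]  1  'c'
  11  s[18:],s[15:]  0  ''
  12  s[15:],s[13:]  1  'd'
  13  s[13:],s[10:]  1  'd'
  14  s[10:],s[4:]  0  ''
  15  s[4:],s[20:]  1  'e'
  16  s[20:],s[17:]  2  'ec'
  17  s[17:],s[14:]  1  'e'
  18  s[14:],s[12:]  2  'ed'
  19  s[12:],s[1:]  0  ''
  20  s[1:],s[19:]  1  'f'
  21  s[19:],s[11:]  2  'fe'
  22  s[11:],s[0:]  1  'f'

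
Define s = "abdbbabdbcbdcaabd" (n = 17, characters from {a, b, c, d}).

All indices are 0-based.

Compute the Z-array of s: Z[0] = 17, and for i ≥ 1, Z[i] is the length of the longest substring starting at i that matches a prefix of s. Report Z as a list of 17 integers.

[17, 0, 0, 0, 0, 4, 0, 0, 0, 0, 0, 0, 0, 1, 3, 0, 0]

Z[0]=17
i=1: fresh scan; Z[1]=0
i=2: fresh scan; Z[2]=0
i=3: fresh scan; Z[3]=0
i=4: fresh scan; Z[4]=0
i=5: fresh scan; Z[5]=4 grow→box=[5,9)
i=6: min(r-i=3, Z[1]=0)=0; Z[6]=0
i=7: min(r-i=2, Z[2]=0)=0; Z[7]=0
i=8: min(r-i=1, Z[3]=0)=0; Z[8]=0
i=9: fresh scan; Z[9]=0
i=10: fresh scan; Z[10]=0
i=11: fresh scan; Z[11]=0
i=12: fresh scan; Z[12]=0
i=13: fresh scan; Z[13]=1 grow→box=[13,14)
i=14: fresh scan; Z[14]=3 grow→box=[14,17)
i=15: min(r-i=2, Z[1]=0)=0; Z[15]=0
i=16: min(r-i=1, Z[2]=0)=0; Z[16]=0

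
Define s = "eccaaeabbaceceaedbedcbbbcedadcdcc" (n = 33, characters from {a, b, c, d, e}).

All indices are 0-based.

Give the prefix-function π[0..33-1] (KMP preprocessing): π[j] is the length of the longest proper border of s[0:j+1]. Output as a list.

[0, 0, 0, 0, 0, 1, 0, 0, 0, 0, 0, 1, 2, 1, 0, 1, 0, 0, 1, 0, 0, 0, 0, 0, 0, 1, 0, 0, 0, 0, 0, 0, 0]

π[0] = 0
j=1 s[j]='c': π[1]=0 (border '')
j=2 s[j]='c': π[2]=0 (border '')
j=3 s[j]='a': π[3]=0 (border '')
j=4 s[j]='a': π[4]=0 (border '')
j=5 s[j]='e': π[5]=1 (border 'e')
j=6 s[j]='a': k: 1→0; π[6]=0 (border '')
j=7 s[j]='b': π[7]=0 (border '')
j=8 s[j]='b': π[8]=0 (border '')
j=9 s[j]='a': π[9]=0 (border '')
j=10 s[j]='c': π[10]=0 (border '')
j=11 s[j]='e': π[11]=1 (border 'e')
j=12 s[j]='c': π[12]=2 (border 'ec')
j=13 s[j]='e': k: 2→0; π[13]=1 (border 'e')
j=14 s[j]='a': k: 1→0; π[14]=0 (border '')
j=15 s[j]='e': π[15]=1 (border 'e')
j=16 s[j]='d': k: 1→0; π[16]=0 (border '')
j=17 s[j]='b': π[17]=0 (border '')
j=18 s[j]='e': π[18]=1 (border 'e')
j=19 s[j]='d': k: 1→0; π[19]=0 (border '')
j=20 s[j]='c': π[20]=0 (border '')
j=21 s[j]='b': π[21]=0 (border '')
j=22 s[j]='b': π[22]=0 (border '')
j=23 s[j]='b': π[23]=0 (border '')
j=24 s[j]='c': π[24]=0 (border '')
j=25 s[j]='e': π[25]=1 (border 'e')
j=26 s[j]='d': k: 1→0; π[26]=0 (border '')
j=27 s[j]='a': π[27]=0 (border '')
j=28 s[j]='d': π[28]=0 (border '')
j=29 s[j]='c': π[29]=0 (border '')
j=30 s[j]='d': π[30]=0 (border '')
j=31 s[j]='c': π[31]=0 (border '')
j=32 s[j]='c': π[32]=0 (border '')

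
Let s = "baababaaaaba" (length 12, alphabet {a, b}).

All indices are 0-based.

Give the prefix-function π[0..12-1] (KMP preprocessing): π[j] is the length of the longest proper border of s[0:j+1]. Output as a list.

[0, 0, 0, 1, 2, 1, 2, 3, 0, 0, 1, 2]

π[0] = 0
j=1 s[j]='a': π[1]=0 (border '')
j=2 s[j]='a': π[2]=0 (border '')
j=3 s[j]='b': π[3]=1 (border 'b')
j=4 s[j]='a': π[4]=2 (border 'ba')
j=5 s[j]='b': k: 2→0; π[5]=1 (border 'b')
j=6 s[j]='a': π[6]=2 (border 'ba')
j=7 s[j]='a': π[7]=3 (border 'baa')
j=8 s[j]='a': k: 3→0; π[8]=0 (border '')
j=9 s[j]='a': π[9]=0 (border '')
j=10 s[j]='b': π[10]=1 (border 'b')
j=11 s[j]='a': π[11]=2 (border 'ba')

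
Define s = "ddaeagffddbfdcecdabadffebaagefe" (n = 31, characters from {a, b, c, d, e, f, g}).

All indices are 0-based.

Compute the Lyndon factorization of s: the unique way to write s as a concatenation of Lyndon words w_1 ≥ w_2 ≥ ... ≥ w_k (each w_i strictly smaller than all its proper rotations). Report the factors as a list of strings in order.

emit factor 1: 'd' (i=0, period=1)
emit factor 2: 'd' (i=1, period=1)
emit factor 3: 'aeagffddbfdcecd' (i=2, period=15)
emit factor 4: 'abadffeb' (i=17, period=8)
emit factor 5: 'aagefe' (i=25, period=6)

["d", "d", "aeagffddbfdcecd", "abadffeb", "aagefe"]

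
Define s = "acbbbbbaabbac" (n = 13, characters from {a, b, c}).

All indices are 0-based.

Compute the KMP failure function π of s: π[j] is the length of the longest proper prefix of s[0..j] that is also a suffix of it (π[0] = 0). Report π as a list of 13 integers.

π[0] = 0
j=1 s[j]='c': π[1]=0 (border '')
j=2 s[j]='b': π[2]=0 (border '')
j=3 s[j]='b': π[3]=0 (border '')
j=4 s[j]='b': π[4]=0 (border '')
j=5 s[j]='b': π[5]=0 (border '')
j=6 s[j]='b': π[6]=0 (border '')
j=7 s[j]='a': π[7]=1 (border 'a')
j=8 s[j]='a': k: 1→0; π[8]=1 (border 'a')
j=9 s[j]='b': k: 1→0; π[9]=0 (border '')
j=10 s[j]='b': π[10]=0 (border '')
j=11 s[j]='a': π[11]=1 (border 'a')
j=12 s[j]='c': π[12]=2 (border 'ac')

[0, 0, 0, 0, 0, 0, 0, 1, 1, 0, 0, 1, 2]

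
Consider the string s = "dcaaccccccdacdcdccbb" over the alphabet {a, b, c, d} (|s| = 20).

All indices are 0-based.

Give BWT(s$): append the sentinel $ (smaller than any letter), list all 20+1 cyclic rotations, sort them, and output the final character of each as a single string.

rank  rotation               last
    0  $dcaaccccccdacdcdccbb  b
    1  aaccccccdacdcdccbb$dc  c
    2  accccccdacdcdccbb$dca  a
    3  acdcdccbb$dcaaccccccd  d
    4  b$dcaaccccccdacdcdccb  b
    5  bb$dcaaccccccdacdcdcc  c
    6  caaccccccdacdcdccbb$d  d
    7  cbb$dcaaccccccdacdcdc  c
    8  ccbb$dcaaccccccdacdcd  d
    9  ccccccdacdcdccbb$dcaa  a
   10  cccccdacdcdccbb$dcaac  c
   11  ccccdacdcdccbb$dcaacc  c
   12  cccdacdcdccbb$dcaaccc  c
   13  ccdacdcdccbb$dcaacccc  c
   14  cdacdcdccbb$dcaaccccc  c
   15  cdccbb$dcaaccccccdacd  d
   16  cdcdccbb$dcaaccccccda  a
   17  dacdcdccbb$dcaacccccc  c
   18  dcaaccccccdacdcdccbb$  $
   19  dccbb$dcaaccccccdacdc  c
   20  dcdccbb$dcaaccccccdac  c

bcadbcdcdacccccdac$cc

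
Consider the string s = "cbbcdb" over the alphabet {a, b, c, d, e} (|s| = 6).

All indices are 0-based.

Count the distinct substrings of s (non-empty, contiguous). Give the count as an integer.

18

rank | idx | suffix
   0 |   5 | b
   1 |   1 | bbcdb
   2 |   2 | bcdb
   3 |   0 | cbbcdb
   4 |   3 | cdb
   5 |   4 | db

SA = [5, 1, 2, 0, 3, 4]
i: (SA[i-1],SA[i]) lcp shared
  1: (5,1) 1 'b'
  2: (1,2) 1 'b'
  3: (2,0) 0 ''
  4: (0,3) 1 'c'
  5: (3,4) 0 ''

n(n+1)/2 = 6·7/2 = 21
Σ LCP = 0 + 1 + 1 + 0 + 1 + 0 = 3
distinct = 21 − 3 = 18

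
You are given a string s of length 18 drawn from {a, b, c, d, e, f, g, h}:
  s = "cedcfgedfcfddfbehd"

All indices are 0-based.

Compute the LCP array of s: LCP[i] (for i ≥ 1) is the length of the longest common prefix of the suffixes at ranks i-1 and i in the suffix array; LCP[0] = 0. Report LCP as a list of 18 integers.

[0, 0, 1, 2, 0, 1, 1, 1, 2, 0, 2, 1, 0, 1, 1, 1, 0, 0]

rank | idx | suffix
   0 |  14 | behd
   1 |   0 | cedcfgedfcfddfbehd
   2 |   9 | cfddfbehd
   3 |   3 | cfgedfcfddfbehd
   4 |  17 | d
   5 |   2 | dcfgedfcfddfbehd
   6 |  11 | ddfbehd
   7 |  12 | dfbehd
   8 |   7 | dfcfddfbehd
   9 |   1 | edcfgedfcfddfbehd
  10 |   6 | edfcfddfbehd
  11 |  15 | ehd
  12 |  13 | fbehd
  13 |   8 | fcfddfbehd
  14 |  10 | fddfbehd
  15 |   4 | fgedfcfddfbehd
  16 |   5 | gedfcfddfbehd
  17 |  16 | hd

SA = [14, 0, 9, 3, 17, 2, 11, 12, 7, 1, 6, 15, 13, 8, 10, 4, 5, 16]
[i] adj suffixes → lcp
  [1] 14/0 → 0 ('')
  [2] 0/9 → 1 ('c')
  [3] 9/3 → 2 ('cf')
  [4] 3/17 → 0 ('')
  [5] 17/2 → 1 ('d')
  [6] 2/11 → 1 ('d')
  [7] 11/12 → 1 ('d')
  [8] 12/7 → 2 ('df')
  [9] 7/1 → 0 ('')
  [10] 1/6 → 2 ('ed')
  [11] 6/15 → 1 ('e')
  [12] 15/13 → 0 ('')
  [13] 13/8 → 1 ('f')
  [14] 8/10 → 1 ('f')
  [15] 10/4 → 1 ('f')
  [16] 4/5 → 0 ('')
  [17] 5/16 → 0 ('')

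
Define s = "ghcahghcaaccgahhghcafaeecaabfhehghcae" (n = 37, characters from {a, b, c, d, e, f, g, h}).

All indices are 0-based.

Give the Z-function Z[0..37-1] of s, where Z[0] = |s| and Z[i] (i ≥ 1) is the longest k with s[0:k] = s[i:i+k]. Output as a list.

[37, 0, 0, 0, 0, 4, 0, 0, 0, 0, 0, 0, 1, 0, 0, 0, 4, 0, 0, 0, 0, 0, 0, 0, 0, 0, 0, 0, 0, 0, 0, 0, 4, 0, 0, 0, 0]

Z[0]=37
i=1: outside box; Z[1]=0
i=2: outside box; Z[2]=0
i=3: outside box; Z[3]=0
i=4: outside box; Z[4]=0
i=5: outside box; Z[5]=4 extend→box=[5,9)
i=6: min(r-i=3, Z[1]=0)=0; Z[6]=0
i=7: min(r-i=2, Z[2]=0)=0; Z[7]=0
i=8: min(r-i=1, Z[3]=0)=0; Z[8]=0
i=9: outside box; Z[9]=0
i=10: outside box; Z[10]=0
i=11: outside box; Z[11]=0
i=12: outside box; Z[12]=1 extend→box=[12,13)
i=13: outside box; Z[13]=0
i=14: outside box; Z[14]=0
i=15: outside box; Z[15]=0
i=16: outside box; Z[16]=4 extend→box=[16,20)
i=17: min(r-i=3, Z[1]=0)=0; Z[17]=0
i=18: min(r-i=2, Z[2]=0)=0; Z[18]=0
i=19: min(r-i=1, Z[3]=0)=0; Z[19]=0
i=20: outside box; Z[20]=0
i=21: outside box; Z[21]=0
i=22: outside box; Z[22]=0
i=23: outside box; Z[23]=0
i=24: outside box; Z[24]=0
i=25: outside box; Z[25]=0
i=26: outside box; Z[26]=0
i=27: outside box; Z[27]=0
i=28: outside box; Z[28]=0
i=29: outside box; Z[29]=0
i=30: outside box; Z[30]=0
i=31: outside box; Z[31]=0
i=32: outside box; Z[32]=4 extend→box=[32,36)
i=33: min(r-i=3, Z[1]=0)=0; Z[33]=0
i=34: min(r-i=2, Z[2]=0)=0; Z[34]=0
i=35: min(r-i=1, Z[3]=0)=0; Z[35]=0
i=36: outside box; Z[36]=0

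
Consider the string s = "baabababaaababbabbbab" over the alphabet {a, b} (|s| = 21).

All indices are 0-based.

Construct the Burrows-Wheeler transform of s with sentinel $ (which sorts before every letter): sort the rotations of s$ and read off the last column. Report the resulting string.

rank  rotation                last
    0  $baabababaaababbabbbab  b
    1  aaababbabbbab$baababab  b
    2  aabababaaababbabbbab$b  b
    3  aababbabbbab$baabababa  a
    4  ab$baabababaaababbabbb  b
    5  abaaababbabbbab$baabab  b
    6  ababaaababbabbbab$baab  b
    7  abababaaababbabbbab$ba  a
    8  ababbabbbab$baabababaa  a
    9  abbabbbab$baabababaaab  b
   10  abbbab$baabababaaababb  b
   11  b$baabababaaababbabbba  a
   12  baaababbabbbab$baababa  a
   13  baabababaaababbabbbab$  $
   14  bab$baabababaaababbabb  b
   15  babaaababbabbbab$baaba  a
   16  bababaaababbabbbab$baa  a
   17  babbabbbab$baabababaaa  a
   18  babbbab$baabababaaabab  b
   19  bbab$baabababaaababbab  b
   20  bbabbbab$baabababaaaba  a
   21  bbbab$baabababaaababba  a

bbbabbbaabbaa$baaabbaa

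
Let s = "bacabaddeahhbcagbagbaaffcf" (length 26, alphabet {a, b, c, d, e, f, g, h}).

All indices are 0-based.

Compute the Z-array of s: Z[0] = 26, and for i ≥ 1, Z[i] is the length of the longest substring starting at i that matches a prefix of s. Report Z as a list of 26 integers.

[26, 0, 0, 0, 2, 0, 0, 0, 0, 0, 0, 0, 1, 0, 0, 0, 2, 0, 0, 2, 0, 0, 0, 0, 0, 0]

Z[0]=26
i=1: outside box; Z[1]=0
i=2: outside box; Z[2]=0
i=3: outside box; Z[3]=0
i=4: outside box; Z[4]=2 grow→box=[4,6)
i=5: min(r-i=1, Z[1]=0)=0; Z[5]=0
i=6: outside box; Z[6]=0
i=7: outside box; Z[7]=0
i=8: outside box; Z[8]=0
i=9: outside box; Z[9]=0
i=10: outside box; Z[10]=0
i=11: outside box; Z[11]=0
i=12: outside box; Z[12]=1 grow→box=[12,13)
i=13: outside box; Z[13]=0
i=14: outside box; Z[14]=0
i=15: outside box; Z[15]=0
i=16: outside box; Z[16]=2 grow→box=[16,18)
i=17: min(r-i=1, Z[1]=0)=0; Z[17]=0
i=18: outside box; Z[18]=0
i=19: outside box; Z[19]=2 grow→box=[19,21)
i=20: min(r-i=1, Z[1]=0)=0; Z[20]=0
i=21: outside box; Z[21]=0
i=22: outside box; Z[22]=0
i=23: outside box; Z[23]=0
i=24: outside box; Z[24]=0
i=25: outside box; Z[25]=0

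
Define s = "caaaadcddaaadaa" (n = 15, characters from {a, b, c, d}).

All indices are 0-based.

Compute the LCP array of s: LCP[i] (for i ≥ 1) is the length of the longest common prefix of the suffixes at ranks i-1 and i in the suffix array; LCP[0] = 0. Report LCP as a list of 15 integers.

rank | idx | suffix
   0 |  14 | a
   1 |  13 | aa
   2 |   1 | aaaadcddaaadaa
   3 |   9 | aaadaa
   4 |   2 | aaadcddaaadaa
   5 |  10 | aadaa
   6 |   3 | aadcddaaadaa
   7 |  11 | adaa
   8 |   4 | adcddaaadaa
   9 |   0 | caaaadcddaaadaa
  10 |   6 | cddaaadaa
  11 |  12 | daa
  12 |   8 | daaadaa
  13 |   5 | dcddaaadaa
  14 |   7 | ddaaadaa

SA = [14, 13, 1, 9, 2, 10, 3, 11, 4, 0, 6, 12, 8, 5, 7]
i: (SA[i-1],SA[i]) lcp shared
  1: (14,13) 1 'a'
  2: (13,1) 2 'aa'
  3: (1,9) 3 'aaa'
  4: (9,2) 4 'aaad'
  5: (2,10) 2 'aa'
  6: (10,3) 3 'aad'
  7: (3,11) 1 'a'
  8: (11,4) 2 'ad'
  9: (4,0) 0 ''
  10: (0,6) 1 'c'
  11: (6,12) 0 ''
  12: (12,8) 3 'daa'
  13: (8,5) 1 'd'
  14: (5,7) 1 'd'

[0, 1, 2, 3, 4, 2, 3, 1, 2, 0, 1, 0, 3, 1, 1]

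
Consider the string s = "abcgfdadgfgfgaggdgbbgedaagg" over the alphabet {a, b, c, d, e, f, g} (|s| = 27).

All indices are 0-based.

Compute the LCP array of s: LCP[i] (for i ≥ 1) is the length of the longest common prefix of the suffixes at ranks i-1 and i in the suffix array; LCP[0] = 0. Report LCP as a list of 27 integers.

rank→(start, suffix):
  0 → (23, 'aagg')
  1 → (0, 'abcgfdadgfgfgaggdgbbgedaagg')
  2 → (6, 'adgfgfgaggdgbbgedaagg')
  3 → (24, 'agg')
  4 → (13, 'aggdgbbgedaagg')
  5 → (18, 'bbgedaagg')
  6 → (1, 'bcgfdadgfgfgaggdgbbgedaagg')
  7 → (19, 'bgedaagg')
  8 → (2, 'cgfdadgfgfgaggdgbbgedaagg')
  9 → (22, 'daagg')
  10 → (5, 'dadgfgfgaggdgbbgedaagg')
  11 → (16, 'dgbbgedaagg')
  12 → (7, 'dgfgfgaggdgbbgedaagg')
  13 → (21, 'edaagg')
  14 → (4, 'fdadgfgfgaggdgbbgedaagg')
  15 → (11, 'fgaggdgbbgedaagg')
  16 → (9, 'fgfgaggdgbbgedaagg')
  17 → (26, 'g')
  18 → (12, 'gaggdgbbgedaagg')
  19 → (17, 'gbbgedaagg')
  20 → (15, 'gdgbbgedaagg')
  21 → (20, 'gedaagg')
  22 → (3, 'gfdadgfgfgaggdgbbgedaagg')
  23 → (10, 'gfgaggdgbbgedaagg')
  24 → (8, 'gfgfgaggdgbbgedaagg')
  25 → (25, 'gg')
  26 → (14, 'ggdgbbgedaagg')

SA = [23, 0, 6, 24, 13, 18, 1, 19, 2, 22, 5, 16, 7, 21, 4, 11, 9, 26, 12, 17, 15, 20, 3, 10, 8, 25, 14]
i: (SA[i-1],SA[i]) lcp shared
  1: (23,0) 1 'a'
  2: (0,6) 1 'a'
  3: (6,24) 1 'a'
  4: (24,13) 3 'agg'
  5: (13,18) 0 ''
  6: (18,1) 1 'b'
  7: (1,19) 1 'b'
  8: (19,2) 0 ''
  9: (2,22) 0 ''
  10: (22,5) 2 'da'
  11: (5,16) 1 'd'
  12: (16,7) 2 'dg'
  13: (7,21) 0 ''
  14: (21,4) 0 ''
  15: (4,11) 1 'f'
  16: (11,9) 2 'fg'
  17: (9,26) 0 ''
  18: (26,12) 1 'g'
  19: (12,17) 1 'g'
  20: (17,15) 1 'g'
  21: (15,20) 1 'g'
  22: (20,3) 1 'g'
  23: (3,10) 2 'gf'
  24: (10,8) 3 'gfg'
  25: (8,25) 1 'g'
  26: (25,14) 2 'gg'

[0, 1, 1, 1, 3, 0, 1, 1, 0, 0, 2, 1, 2, 0, 0, 1, 2, 0, 1, 1, 1, 1, 1, 2, 3, 1, 2]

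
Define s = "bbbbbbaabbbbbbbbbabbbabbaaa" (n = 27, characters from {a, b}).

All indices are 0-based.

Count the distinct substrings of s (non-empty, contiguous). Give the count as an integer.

rank→(start, suffix):
  0 → (26, 'a')
  1 → (25, 'aa')
  2 → (24, 'aaa')
  3 → (6, 'aabbbbbbbbbabbbabbaaa')
  4 → (21, 'abbaaa')
  5 → (17, 'abbbabbaaa')
  6 → (7, 'abbbbbbbbbabbbabbaaa')
  7 → (23, 'baaa')
  8 → (5, 'baabbbbbbbbbabbbabbaaa')
  9 → (20, 'babbaaa')
  10 → (16, 'babbbabbaaa')
  11 → (22, 'bbaaa')
  12 → (4, 'bbaabbbbbbbbbabbbabbaaa')
  13 → (19, 'bbabbaaa')
  14 → (15, 'bbabbbabbaaa')
  15 → (3, 'bbbaabbbbbbbbbabbbabbaaa')
  16 → (18, 'bbbabbaaa')
  17 → (14, 'bbbabbbabbaaa')
  18 → (2, 'bbbbaabbbbbbbbbabbbabbaaa')
  19 → (13, 'bbbbabbbabbaaa')
  20 → (1, 'bbbbbaabbbbbbbbbabbbabbaaa')
  21 → (12, 'bbbbbabbbabbaaa')
  22 → (0, 'bbbbbbaabbbbbbbbbabbbabbaaa')
  23 → (11, 'bbbbbbabbbabbaaa')
  24 → (10, 'bbbbbbbabbbabbaaa')
  25 → (9, 'bbbbbbbbabbbabbaaa')
  26 → (8, 'bbbbbbbbbabbbabbaaa')

SA = [26, 25, 24, 6, 21, 17, 7, 23, 5, 20, 16, 22, 4, 19, 15, 3, 18, 14, 2, 13, 1, 12, 0, 11, 10, 9, 8]
rank  pair      lcp
   1  s[26:],s[25:]  1  'a'
   2  s[25:],s[24:]  2  'aa'
   3  s[24:],s[6:]  2  'aa'
   4  s[6:],s[21:]  1  'a'
   5  s[21:],s[17:]  3  'abb'
   6  s[17:],s[7:]  4  'abbb'
   7  s[7:],s[23:]  0  ''
   8  s[23:],s[5:]  3  'baa'
   9  s[5:],s[20:]  2  'ba'
  10  s[20:],s[16:]  4  'babb'
  11  s[16:],s[22:]  1  'b'
  12  s[22:],s[4:]  4  'bbaa'
  13  s[4:],s[19:]  3  'bba'
  14  s[19:],s[15:]  5  'bbabb'
  15  s[15:],s[3:]  2  'bb'
  16  s[3:],s[18:]  4  'bbba'
  17  s[18:],s[14:]  6  'bbbabb'
  18  s[14:],s[2:]  3  'bbb'
  19  s[2:],s[13:]  5  'bbbba'
  20  s[13:],s[1:]  4  'bbbb'
  21  s[1:],s[12:]  6  'bbbbba'
  22  s[12:],s[0:]  5  'bbbbb'
  23  s[0:],s[11:]  7  'bbbbbba'
  24  s[11:],s[10:]  6  'bbbbbb'
  25  s[10:],s[9:]  7  'bbbbbbb'
  26  s[9:],s[8:]  8  'bbbbbbbb'

n(n+1)/2 = 27·28/2 = 378
Σ LCP = 0 + 1 + 2 + 2 + 1 + 3 + 4 + 0 + 3 + 2 + 4 + 1 + 4 + 3 + 5 + 2 + 4 + 6 + 3 + 5 + 4 + 6 + 5 + 7 + 6 + 7 + 8 = 98
distinct = 378 − 98 = 280

280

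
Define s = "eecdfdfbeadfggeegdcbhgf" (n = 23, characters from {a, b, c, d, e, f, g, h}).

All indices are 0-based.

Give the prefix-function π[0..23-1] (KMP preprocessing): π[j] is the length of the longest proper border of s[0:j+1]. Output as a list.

[0, 1, 0, 0, 0, 0, 0, 0, 1, 0, 0, 0, 0, 0, 1, 2, 0, 0, 0, 0, 0, 0, 0]

π[0] = 0
j=1 s[j]='e': π[1]=1 (border 'e')
j=2 s[j]='c': k: 1→0; π[2]=0 (border '')
j=3 s[j]='d': π[3]=0 (border '')
j=4 s[j]='f': π[4]=0 (border '')
j=5 s[j]='d': π[5]=0 (border '')
j=6 s[j]='f': π[6]=0 (border '')
j=7 s[j]='b': π[7]=0 (border '')
j=8 s[j]='e': π[8]=1 (border 'e')
j=9 s[j]='a': k: 1→0; π[9]=0 (border '')
j=10 s[j]='d': π[10]=0 (border '')
j=11 s[j]='f': π[11]=0 (border '')
j=12 s[j]='g': π[12]=0 (border '')
j=13 s[j]='g': π[13]=0 (border '')
j=14 s[j]='e': π[14]=1 (border 'e')
j=15 s[j]='e': π[15]=2 (border 'ee')
j=16 s[j]='g': k: 2→1→0; π[16]=0 (border '')
j=17 s[j]='d': π[17]=0 (border '')
j=18 s[j]='c': π[18]=0 (border '')
j=19 s[j]='b': π[19]=0 (border '')
j=20 s[j]='h': π[20]=0 (border '')
j=21 s[j]='g': π[21]=0 (border '')
j=22 s[j]='f': π[22]=0 (border '')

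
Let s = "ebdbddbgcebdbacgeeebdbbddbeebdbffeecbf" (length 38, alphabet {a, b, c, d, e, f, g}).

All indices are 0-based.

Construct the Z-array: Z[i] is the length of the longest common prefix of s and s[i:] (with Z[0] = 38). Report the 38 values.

Z[0]=38
i=1: outside box; Z[1]=0
i=2: outside box; Z[2]=0
i=3: outside box; Z[3]=0
i=4: outside box; Z[4]=0
i=5: outside box; Z[5]=0
i=6: outside box; Z[6]=0
i=7: outside box; Z[7]=0
i=8: outside box; Z[8]=0
i=9: outside box; Z[9]=4 grow→box=[9,13)
i=10: min(r-i=3, Z[1]=0)=0; Z[10]=0
i=11: min(r-i=2, Z[2]=0)=0; Z[11]=0
i=12: min(r-i=1, Z[3]=0)=0; Z[12]=0
i=13: outside box; Z[13]=0
i=14: outside box; Z[14]=0
i=15: outside box; Z[15]=0
i=16: outside box; Z[16]=1 grow→box=[16,17)
i=17: outside box; Z[17]=1 grow→box=[17,18)
i=18: outside box; Z[18]=4 grow→box=[18,22)
i=19: min(r-i=3, Z[1]=0)=0; Z[19]=0
i=20: min(r-i=2, Z[2]=0)=0; Z[20]=0
i=21: min(r-i=1, Z[3]=0)=0; Z[21]=0
i=22: outside box; Z[22]=0
i=23: outside box; Z[23]=0
i=24: outside box; Z[24]=0
i=25: outside box; Z[25]=0
i=26: outside box; Z[26]=1 grow→box=[26,27)
i=27: outside box; Z[27]=4 grow→box=[27,31)
i=28: min(r-i=3, Z[1]=0)=0; Z[28]=0
i=29: min(r-i=2, Z[2]=0)=0; Z[29]=0
i=30: min(r-i=1, Z[3]=0)=0; Z[30]=0
i=31: outside box; Z[31]=0
i=32: outside box; Z[32]=0
i=33: outside box; Z[33]=1 grow→box=[33,34)
i=34: outside box; Z[34]=1 grow→box=[34,35)
i=35: outside box; Z[35]=0
i=36: outside box; Z[36]=0
i=37: outside box; Z[37]=0

[38, 0, 0, 0, 0, 0, 0, 0, 0, 4, 0, 0, 0, 0, 0, 0, 1, 1, 4, 0, 0, 0, 0, 0, 0, 0, 1, 4, 0, 0, 0, 0, 0, 1, 1, 0, 0, 0]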